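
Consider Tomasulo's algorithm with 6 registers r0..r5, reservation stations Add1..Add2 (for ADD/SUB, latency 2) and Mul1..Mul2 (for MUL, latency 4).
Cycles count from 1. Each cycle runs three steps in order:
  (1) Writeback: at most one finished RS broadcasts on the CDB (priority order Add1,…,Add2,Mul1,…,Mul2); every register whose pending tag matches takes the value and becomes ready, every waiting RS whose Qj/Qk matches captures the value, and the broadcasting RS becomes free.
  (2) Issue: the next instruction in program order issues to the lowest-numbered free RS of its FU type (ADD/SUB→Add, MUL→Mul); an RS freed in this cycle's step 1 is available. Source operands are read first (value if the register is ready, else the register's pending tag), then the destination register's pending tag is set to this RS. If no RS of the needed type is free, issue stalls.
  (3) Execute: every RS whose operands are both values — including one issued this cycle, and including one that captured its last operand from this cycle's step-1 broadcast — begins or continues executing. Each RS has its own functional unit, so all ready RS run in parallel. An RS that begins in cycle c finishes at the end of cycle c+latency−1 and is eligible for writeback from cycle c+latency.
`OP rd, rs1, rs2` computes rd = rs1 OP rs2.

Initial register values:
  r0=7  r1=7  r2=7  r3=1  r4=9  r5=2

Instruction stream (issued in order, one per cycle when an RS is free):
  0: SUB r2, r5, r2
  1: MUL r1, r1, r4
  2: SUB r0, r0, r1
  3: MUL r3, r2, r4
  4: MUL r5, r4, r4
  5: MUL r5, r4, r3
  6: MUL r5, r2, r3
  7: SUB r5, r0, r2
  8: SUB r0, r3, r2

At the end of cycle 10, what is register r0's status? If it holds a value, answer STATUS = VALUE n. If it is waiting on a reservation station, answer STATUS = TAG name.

STATUS = VALUE -56

  c1: issue SUB r2<-Add1  regs: r0:7,r1:7,r2:Add1,r3:1,r4:9,r5:2
  c2: issue MUL r1<-Mul1  regs: r0:7,r1:Mul1,r2:Add1,r3:1,r4:9,r5:2
  c3: CDB Add1=-5; issue SUB r0<-Add1  regs: r0:Add1,r1:Mul1,r2:-5,r3:1,r4:9,r5:2
  c4: issue MUL r3<-Mul2  regs: r0:Add1,r1:Mul1,r2:-5,r3:Mul2,r4:9,r5:2
  c5: stall  regs: r0:Add1,r1:Mul1,r2:-5,r3:Mul2,r4:9,r5:2
  c6: CDB Mul1=63; issue MUL r5<-Mul1  regs: r0:Add1,r1:63,r2:-5,r3:Mul2,r4:9,r5:Mul1
  c7: stall  regs: r0:Add1,r1:63,r2:-5,r3:Mul2,r4:9,r5:Mul1
  c8: CDB Add1=-56; stall  regs: r0:-56,r1:63,r2:-5,r3:Mul2,r4:9,r5:Mul1
  c9: CDB Mul2=-45; issue MUL r5<-Mul2  regs: r0:-56,r1:63,r2:-5,r3:-45,r4:9,r5:Mul2
  c10: CDB Mul1=81; issue MUL r5<-Mul1  regs: r0:-56,r1:63,r2:-5,r3:-45,r4:9,r5:Mul1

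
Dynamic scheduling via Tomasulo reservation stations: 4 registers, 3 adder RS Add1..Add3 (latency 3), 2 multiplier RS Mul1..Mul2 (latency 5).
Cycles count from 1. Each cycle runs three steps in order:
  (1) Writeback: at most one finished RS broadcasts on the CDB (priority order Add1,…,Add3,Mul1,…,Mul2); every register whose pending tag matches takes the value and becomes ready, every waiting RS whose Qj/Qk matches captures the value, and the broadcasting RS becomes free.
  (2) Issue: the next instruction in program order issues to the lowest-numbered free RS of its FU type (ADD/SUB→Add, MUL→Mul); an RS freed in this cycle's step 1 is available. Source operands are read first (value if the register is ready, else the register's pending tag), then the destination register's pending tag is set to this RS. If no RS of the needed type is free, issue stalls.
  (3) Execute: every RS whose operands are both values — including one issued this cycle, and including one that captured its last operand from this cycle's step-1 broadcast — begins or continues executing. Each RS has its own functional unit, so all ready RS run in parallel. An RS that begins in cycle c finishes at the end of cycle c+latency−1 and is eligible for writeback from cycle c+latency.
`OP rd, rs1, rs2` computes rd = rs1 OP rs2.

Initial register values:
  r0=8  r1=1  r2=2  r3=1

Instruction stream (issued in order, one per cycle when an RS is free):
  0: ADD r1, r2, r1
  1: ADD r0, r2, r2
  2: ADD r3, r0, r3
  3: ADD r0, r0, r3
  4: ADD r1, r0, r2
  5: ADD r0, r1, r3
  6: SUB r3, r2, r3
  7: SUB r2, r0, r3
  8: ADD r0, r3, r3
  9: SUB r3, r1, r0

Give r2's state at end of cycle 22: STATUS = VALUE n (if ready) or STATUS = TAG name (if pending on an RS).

STATUS = VALUE 19

  c1: issue ADD r1<-Add1  regs: r0:8,r1:Add1,r2:2,r3:1
  c2: issue ADD r0<-Add2  regs: r0:Add2,r1:Add1,r2:2,r3:1
  c3: issue ADD r3<-Add3  regs: r0:Add2,r1:Add1,r2:2,r3:Add3
  c4: CDB Add1=3; issue ADD r0<-Add1  regs: r0:Add1,r1:3,r2:2,r3:Add3
  c5: CDB Add2=4; issue ADD r1<-Add2  regs: r0:Add1,r1:Add2,r2:2,r3:Add3
  c6: stall  regs: r0:Add1,r1:Add2,r2:2,r3:Add3
  c7: stall  regs: r0:Add1,r1:Add2,r2:2,r3:Add3
  c8: CDB Add3=5; issue ADD r0<-Add3  regs: r0:Add3,r1:Add2,r2:2,r3:5
  c9: stall  regs: r0:Add3,r1:Add2,r2:2,r3:5
  c10: stall  regs: r0:Add3,r1:Add2,r2:2,r3:5
  c11: CDB Add1=9; issue SUB r3<-Add1  regs: r0:Add3,r1:Add2,r2:2,r3:Add1
  c12: stall  regs: r0:Add3,r1:Add2,r2:2,r3:Add1
  c13: stall  regs: r0:Add3,r1:Add2,r2:2,r3:Add1
  c14: CDB Add1=-3; issue SUB r2<-Add1  regs: r0:Add3,r1:Add2,r2:Add1,r3:-3
  c15: CDB Add2=11; issue ADD r0<-Add2  regs: r0:Add2,r1:11,r2:Add1,r3:-3
  c16: stall  regs: r0:Add2,r1:11,r2:Add1,r3:-3
  c17: stall  regs: r0:Add2,r1:11,r2:Add1,r3:-3
  c18: CDB Add2=-6; issue SUB r3<-Add2  regs: r0:-6,r1:11,r2:Add1,r3:Add2
  c19: CDB Add3=16  regs: r0:-6,r1:11,r2:Add1,r3:Add2
  c20: -  regs: r0:-6,r1:11,r2:Add1,r3:Add2
  c21: CDB Add2=17  regs: r0:-6,r1:11,r2:Add1,r3:17
  c22: CDB Add1=19  regs: r0:-6,r1:11,r2:19,r3:17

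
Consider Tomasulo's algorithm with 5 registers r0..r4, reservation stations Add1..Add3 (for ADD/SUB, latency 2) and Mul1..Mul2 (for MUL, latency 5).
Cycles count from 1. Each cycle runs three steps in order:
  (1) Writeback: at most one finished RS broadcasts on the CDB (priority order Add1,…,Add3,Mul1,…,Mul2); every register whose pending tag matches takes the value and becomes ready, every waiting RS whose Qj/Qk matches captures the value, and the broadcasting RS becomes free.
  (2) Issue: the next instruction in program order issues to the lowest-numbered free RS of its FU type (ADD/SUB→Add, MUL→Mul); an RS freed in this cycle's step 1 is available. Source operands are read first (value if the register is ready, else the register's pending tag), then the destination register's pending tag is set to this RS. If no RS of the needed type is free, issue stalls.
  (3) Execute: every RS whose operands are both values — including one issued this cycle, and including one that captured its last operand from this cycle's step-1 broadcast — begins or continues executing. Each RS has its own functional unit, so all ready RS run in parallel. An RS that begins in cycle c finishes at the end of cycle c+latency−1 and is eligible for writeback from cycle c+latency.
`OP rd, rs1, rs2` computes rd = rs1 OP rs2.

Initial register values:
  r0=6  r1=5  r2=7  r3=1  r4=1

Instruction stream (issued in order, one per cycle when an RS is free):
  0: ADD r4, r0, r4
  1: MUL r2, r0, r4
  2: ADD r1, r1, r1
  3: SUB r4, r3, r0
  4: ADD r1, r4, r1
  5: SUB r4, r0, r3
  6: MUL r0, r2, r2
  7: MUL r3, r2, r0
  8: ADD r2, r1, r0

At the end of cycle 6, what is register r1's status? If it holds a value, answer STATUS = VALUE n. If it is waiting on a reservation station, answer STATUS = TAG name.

STATUS = TAG Add1

  c1: issue ADD r4<-Add1  regs: r0:6,r1:5,r2:7,r3:1,r4:Add1
  c2: issue MUL r2<-Mul1  regs: r0:6,r1:5,r2:Mul1,r3:1,r4:Add1
  c3: CDB Add1=7; issue ADD r1<-Add1  regs: r0:6,r1:Add1,r2:Mul1,r3:1,r4:7
  c4: issue SUB r4<-Add2  regs: r0:6,r1:Add1,r2:Mul1,r3:1,r4:Add2
  c5: CDB Add1=10; issue ADD r1<-Add1  regs: r0:6,r1:Add1,r2:Mul1,r3:1,r4:Add2
  c6: CDB Add2=-5; issue SUB r4<-Add2  regs: r0:6,r1:Add1,r2:Mul1,r3:1,r4:Add2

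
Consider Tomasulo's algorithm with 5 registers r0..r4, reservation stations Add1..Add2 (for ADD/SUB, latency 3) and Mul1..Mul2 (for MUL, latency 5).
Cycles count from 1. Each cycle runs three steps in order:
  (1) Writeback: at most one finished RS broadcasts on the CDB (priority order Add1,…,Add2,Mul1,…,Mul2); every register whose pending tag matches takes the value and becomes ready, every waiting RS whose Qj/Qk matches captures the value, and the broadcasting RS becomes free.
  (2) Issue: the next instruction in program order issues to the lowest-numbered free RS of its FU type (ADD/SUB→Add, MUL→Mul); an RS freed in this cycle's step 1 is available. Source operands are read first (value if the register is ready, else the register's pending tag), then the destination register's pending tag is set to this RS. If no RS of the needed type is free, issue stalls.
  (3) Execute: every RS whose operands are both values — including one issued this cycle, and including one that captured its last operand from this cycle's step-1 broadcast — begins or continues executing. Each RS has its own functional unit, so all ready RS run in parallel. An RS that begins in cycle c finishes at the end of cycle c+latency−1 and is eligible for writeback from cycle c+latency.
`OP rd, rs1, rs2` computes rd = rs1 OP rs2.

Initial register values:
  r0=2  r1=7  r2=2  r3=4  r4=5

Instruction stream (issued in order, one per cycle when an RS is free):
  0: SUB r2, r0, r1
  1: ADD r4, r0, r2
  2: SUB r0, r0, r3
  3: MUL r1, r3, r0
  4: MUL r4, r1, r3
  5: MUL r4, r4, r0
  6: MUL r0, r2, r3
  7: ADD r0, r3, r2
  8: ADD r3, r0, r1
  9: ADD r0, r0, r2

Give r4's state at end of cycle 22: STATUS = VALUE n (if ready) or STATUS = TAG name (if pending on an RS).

  c1: issue SUB r2<-Add1  regs: r0:2,r1:7,r2:Add1,r3:4,r4:5
  c2: issue ADD r4<-Add2  regs: r0:2,r1:7,r2:Add1,r3:4,r4:Add2
  c3: stall  regs: r0:2,r1:7,r2:Add1,r3:4,r4:Add2
  c4: CDB Add1=-5; issue SUB r0<-Add1  regs: r0:Add1,r1:7,r2:-5,r3:4,r4:Add2
  c5: issue MUL r1<-Mul1  regs: r0:Add1,r1:Mul1,r2:-5,r3:4,r4:Add2
  c6: issue MUL r4<-Mul2  regs: r0:Add1,r1:Mul1,r2:-5,r3:4,r4:Mul2
  c7: CDB Add1=-2; stall  regs: r0:-2,r1:Mul1,r2:-5,r3:4,r4:Mul2
  c8: CDB Add2=-3; stall  regs: r0:-2,r1:Mul1,r2:-5,r3:4,r4:Mul2
  c9: stall  regs: r0:-2,r1:Mul1,r2:-5,r3:4,r4:Mul2
  c10: stall  regs: r0:-2,r1:Mul1,r2:-5,r3:4,r4:Mul2
  c11: stall  regs: r0:-2,r1:Mul1,r2:-5,r3:4,r4:Mul2
  c12: CDB Mul1=-8; issue MUL r4<-Mul1  regs: r0:-2,r1:-8,r2:-5,r3:4,r4:Mul1
  c13: stall  regs: r0:-2,r1:-8,r2:-5,r3:4,r4:Mul1
  c14: stall  regs: r0:-2,r1:-8,r2:-5,r3:4,r4:Mul1
  c15: stall  regs: r0:-2,r1:-8,r2:-5,r3:4,r4:Mul1
  c16: stall  regs: r0:-2,r1:-8,r2:-5,r3:4,r4:Mul1
  c17: CDB Mul2=-32; issue MUL r0<-Mul2  regs: r0:Mul2,r1:-8,r2:-5,r3:4,r4:Mul1
  c18: issue ADD r0<-Add1  regs: r0:Add1,r1:-8,r2:-5,r3:4,r4:Mul1
  c19: issue ADD r3<-Add2  regs: r0:Add1,r1:-8,r2:-5,r3:Add2,r4:Mul1
  c20: stall  regs: r0:Add1,r1:-8,r2:-5,r3:Add2,r4:Mul1
  c21: CDB Add1=-1; issue ADD r0<-Add1  regs: r0:Add1,r1:-8,r2:-5,r3:Add2,r4:Mul1
  c22: CDB Mul1=64  regs: r0:Add1,r1:-8,r2:-5,r3:Add2,r4:64

STATUS = VALUE 64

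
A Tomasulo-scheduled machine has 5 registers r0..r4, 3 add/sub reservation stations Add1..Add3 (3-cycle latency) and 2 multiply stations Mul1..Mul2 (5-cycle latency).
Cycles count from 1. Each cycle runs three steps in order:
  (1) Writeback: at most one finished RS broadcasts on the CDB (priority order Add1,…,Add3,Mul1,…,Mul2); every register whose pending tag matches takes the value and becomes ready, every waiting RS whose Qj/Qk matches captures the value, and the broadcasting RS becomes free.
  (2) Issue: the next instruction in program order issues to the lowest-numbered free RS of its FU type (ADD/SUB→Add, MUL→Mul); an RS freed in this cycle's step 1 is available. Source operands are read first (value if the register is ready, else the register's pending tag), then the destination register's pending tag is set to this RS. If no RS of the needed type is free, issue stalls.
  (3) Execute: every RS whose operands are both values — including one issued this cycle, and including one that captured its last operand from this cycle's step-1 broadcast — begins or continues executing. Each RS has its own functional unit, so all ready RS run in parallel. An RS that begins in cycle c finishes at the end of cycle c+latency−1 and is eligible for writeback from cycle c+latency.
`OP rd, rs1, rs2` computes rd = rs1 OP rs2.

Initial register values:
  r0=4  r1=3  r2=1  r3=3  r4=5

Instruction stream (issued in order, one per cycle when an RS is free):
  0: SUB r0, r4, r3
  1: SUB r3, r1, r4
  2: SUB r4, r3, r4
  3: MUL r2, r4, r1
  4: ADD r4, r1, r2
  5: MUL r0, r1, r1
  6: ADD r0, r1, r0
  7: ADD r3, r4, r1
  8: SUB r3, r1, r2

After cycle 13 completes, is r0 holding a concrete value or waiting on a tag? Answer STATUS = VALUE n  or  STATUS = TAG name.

STATUS = TAG Add2

  c1: issue SUB r0<-Add1  regs: r0:Add1,r1:3,r2:1,r3:3,r4:5
  c2: issue SUB r3<-Add2  regs: r0:Add1,r1:3,r2:1,r3:Add2,r4:5
  c3: issue SUB r4<-Add3  regs: r0:Add1,r1:3,r2:1,r3:Add2,r4:Add3
  c4: CDB Add1=2; issue MUL r2<-Mul1  regs: r0:2,r1:3,r2:Mul1,r3:Add2,r4:Add3
  c5: CDB Add2=-2; issue ADD r4<-Add1  regs: r0:2,r1:3,r2:Mul1,r3:-2,r4:Add1
  c6: issue MUL r0<-Mul2  regs: r0:Mul2,r1:3,r2:Mul1,r3:-2,r4:Add1
  c7: issue ADD r0<-Add2  regs: r0:Add2,r1:3,r2:Mul1,r3:-2,r4:Add1
  c8: CDB Add3=-7; issue ADD r3<-Add3  regs: r0:Add2,r1:3,r2:Mul1,r3:Add3,r4:Add1
  c9: stall  regs: r0:Add2,r1:3,r2:Mul1,r3:Add3,r4:Add1
  c10: stall  regs: r0:Add2,r1:3,r2:Mul1,r3:Add3,r4:Add1
  c11: CDB Mul2=9; stall  regs: r0:Add2,r1:3,r2:Mul1,r3:Add3,r4:Add1
  c12: stall  regs: r0:Add2,r1:3,r2:Mul1,r3:Add3,r4:Add1
  c13: CDB Mul1=-21; stall  regs: r0:Add2,r1:3,r2:-21,r3:Add3,r4:Add1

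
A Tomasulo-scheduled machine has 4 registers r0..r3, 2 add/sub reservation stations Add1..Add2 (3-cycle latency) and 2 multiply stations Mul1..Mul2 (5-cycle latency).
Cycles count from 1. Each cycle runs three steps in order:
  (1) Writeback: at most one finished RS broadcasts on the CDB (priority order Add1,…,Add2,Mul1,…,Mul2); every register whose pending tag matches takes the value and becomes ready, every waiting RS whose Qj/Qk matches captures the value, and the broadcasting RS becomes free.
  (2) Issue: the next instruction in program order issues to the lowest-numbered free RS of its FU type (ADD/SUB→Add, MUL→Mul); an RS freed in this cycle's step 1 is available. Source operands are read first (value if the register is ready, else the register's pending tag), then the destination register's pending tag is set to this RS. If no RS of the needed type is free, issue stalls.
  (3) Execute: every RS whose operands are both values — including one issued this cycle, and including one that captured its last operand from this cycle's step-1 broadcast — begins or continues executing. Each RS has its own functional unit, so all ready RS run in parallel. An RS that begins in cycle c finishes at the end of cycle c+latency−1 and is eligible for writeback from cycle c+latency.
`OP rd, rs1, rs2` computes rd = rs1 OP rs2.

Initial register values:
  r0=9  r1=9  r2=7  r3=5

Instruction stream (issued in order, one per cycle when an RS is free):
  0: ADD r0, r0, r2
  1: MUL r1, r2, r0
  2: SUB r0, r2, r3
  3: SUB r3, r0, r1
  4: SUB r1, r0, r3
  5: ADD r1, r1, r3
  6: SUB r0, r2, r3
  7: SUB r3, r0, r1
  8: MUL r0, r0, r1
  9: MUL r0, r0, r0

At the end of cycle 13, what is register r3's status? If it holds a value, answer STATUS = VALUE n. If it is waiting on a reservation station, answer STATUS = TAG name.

STATUS = VALUE -110

cycle 1: issue ADD r0<-Add1 // r0:Add1,r1:9,r2:7,r3:5
cycle 2: issue MUL r1<-Mul1 // r0:Add1,r1:Mul1,r2:7,r3:5
cycle 3: issue SUB r0<-Add2 // r0:Add2,r1:Mul1,r2:7,r3:5
cycle 4: CDB Add1=16; issue SUB r3<-Add1 // r0:Add2,r1:Mul1,r2:7,r3:Add1
cycle 5: stall // r0:Add2,r1:Mul1,r2:7,r3:Add1
cycle 6: CDB Add2=2; issue SUB r1<-Add2 // r0:2,r1:Add2,r2:7,r3:Add1
cycle 7: stall // r0:2,r1:Add2,r2:7,r3:Add1
cycle 8: stall // r0:2,r1:Add2,r2:7,r3:Add1
cycle 9: CDB Mul1=112; stall // r0:2,r1:Add2,r2:7,r3:Add1
cycle 10: stall // r0:2,r1:Add2,r2:7,r3:Add1
cycle 11: stall // r0:2,r1:Add2,r2:7,r3:Add1
cycle 12: CDB Add1=-110; issue ADD r1<-Add1 // r0:2,r1:Add1,r2:7,r3:-110
cycle 13: stall // r0:2,r1:Add1,r2:7,r3:-110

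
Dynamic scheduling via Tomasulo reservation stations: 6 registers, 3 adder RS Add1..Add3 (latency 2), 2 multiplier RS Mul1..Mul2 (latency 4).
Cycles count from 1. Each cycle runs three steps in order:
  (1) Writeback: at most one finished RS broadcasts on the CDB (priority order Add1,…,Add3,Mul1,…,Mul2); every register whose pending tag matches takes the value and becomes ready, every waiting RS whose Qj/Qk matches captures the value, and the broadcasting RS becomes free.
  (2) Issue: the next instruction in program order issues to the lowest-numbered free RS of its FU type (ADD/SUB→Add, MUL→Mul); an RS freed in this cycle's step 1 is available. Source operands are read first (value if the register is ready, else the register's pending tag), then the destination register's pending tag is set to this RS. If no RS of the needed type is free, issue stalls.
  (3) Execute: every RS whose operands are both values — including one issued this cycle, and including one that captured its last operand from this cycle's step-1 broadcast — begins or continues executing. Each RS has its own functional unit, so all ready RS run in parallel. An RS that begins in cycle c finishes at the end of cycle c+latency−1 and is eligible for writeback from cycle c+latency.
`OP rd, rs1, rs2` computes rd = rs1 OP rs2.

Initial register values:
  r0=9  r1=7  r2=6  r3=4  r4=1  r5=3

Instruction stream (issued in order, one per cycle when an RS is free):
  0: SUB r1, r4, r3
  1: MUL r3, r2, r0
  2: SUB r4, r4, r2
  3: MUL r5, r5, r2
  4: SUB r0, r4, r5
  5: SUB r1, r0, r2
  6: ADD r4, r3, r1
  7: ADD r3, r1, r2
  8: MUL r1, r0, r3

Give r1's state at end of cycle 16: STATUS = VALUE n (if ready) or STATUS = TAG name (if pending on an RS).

STATUS = TAG Mul1

c1: issue SUB r1<-Add1 | r0:9,r1:Add1,r2:6,r3:4,r4:1,r5:3
c2: issue MUL r3<-Mul1 | r0:9,r1:Add1,r2:6,r3:Mul1,r4:1,r5:3
c3: CDB Add1=-3; issue SUB r4<-Add1 | r0:9,r1:-3,r2:6,r3:Mul1,r4:Add1,r5:3
c4: issue MUL r5<-Mul2 | r0:9,r1:-3,r2:6,r3:Mul1,r4:Add1,r5:Mul2
c5: CDB Add1=-5; issue SUB r0<-Add1 | r0:Add1,r1:-3,r2:6,r3:Mul1,r4:-5,r5:Mul2
c6: CDB Mul1=54; issue SUB r1<-Add2 | r0:Add1,r1:Add2,r2:6,r3:54,r4:-5,r5:Mul2
c7: issue ADD r4<-Add3 | r0:Add1,r1:Add2,r2:6,r3:54,r4:Add3,r5:Mul2
c8: CDB Mul2=18; stall | r0:Add1,r1:Add2,r2:6,r3:54,r4:Add3,r5:18
c9: stall | r0:Add1,r1:Add2,r2:6,r3:54,r4:Add3,r5:18
c10: CDB Add1=-23; issue ADD r3<-Add1 | r0:-23,r1:Add2,r2:6,r3:Add1,r4:Add3,r5:18
c11: issue MUL r1<-Mul1 | r0:-23,r1:Mul1,r2:6,r3:Add1,r4:Add3,r5:18
c12: CDB Add2=-29 | r0:-23,r1:Mul1,r2:6,r3:Add1,r4:Add3,r5:18
c13: - | r0:-23,r1:Mul1,r2:6,r3:Add1,r4:Add3,r5:18
c14: CDB Add1=-23 | r0:-23,r1:Mul1,r2:6,r3:-23,r4:Add3,r5:18
c15: CDB Add3=25 | r0:-23,r1:Mul1,r2:6,r3:-23,r4:25,r5:18
c16: - | r0:-23,r1:Mul1,r2:6,r3:-23,r4:25,r5:18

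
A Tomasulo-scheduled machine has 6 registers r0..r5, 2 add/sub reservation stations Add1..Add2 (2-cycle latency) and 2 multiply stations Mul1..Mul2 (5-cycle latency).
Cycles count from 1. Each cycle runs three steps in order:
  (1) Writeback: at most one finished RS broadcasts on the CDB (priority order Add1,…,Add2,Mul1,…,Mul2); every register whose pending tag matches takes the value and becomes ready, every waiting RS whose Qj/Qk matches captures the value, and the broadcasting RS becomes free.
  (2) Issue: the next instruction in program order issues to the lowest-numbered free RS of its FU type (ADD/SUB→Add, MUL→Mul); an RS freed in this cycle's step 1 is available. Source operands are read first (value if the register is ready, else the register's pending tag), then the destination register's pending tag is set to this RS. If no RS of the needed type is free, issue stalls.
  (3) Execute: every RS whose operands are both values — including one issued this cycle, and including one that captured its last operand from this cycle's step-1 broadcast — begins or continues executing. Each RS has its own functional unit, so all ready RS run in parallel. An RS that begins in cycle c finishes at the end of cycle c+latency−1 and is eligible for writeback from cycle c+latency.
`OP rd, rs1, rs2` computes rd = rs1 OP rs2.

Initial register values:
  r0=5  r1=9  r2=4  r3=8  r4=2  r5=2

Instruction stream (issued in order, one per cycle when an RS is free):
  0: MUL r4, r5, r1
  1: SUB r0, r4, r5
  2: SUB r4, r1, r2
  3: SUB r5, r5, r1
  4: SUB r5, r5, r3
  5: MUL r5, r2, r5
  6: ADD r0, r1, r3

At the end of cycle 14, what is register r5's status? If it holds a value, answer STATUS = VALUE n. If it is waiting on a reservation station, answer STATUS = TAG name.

STATUS = VALUE -60

c1: issue MUL r4<-Mul1 | r0:5,r1:9,r2:4,r3:8,r4:Mul1,r5:2
c2: issue SUB r0<-Add1 | r0:Add1,r1:9,r2:4,r3:8,r4:Mul1,r5:2
c3: issue SUB r4<-Add2 | r0:Add1,r1:9,r2:4,r3:8,r4:Add2,r5:2
c4: stall | r0:Add1,r1:9,r2:4,r3:8,r4:Add2,r5:2
c5: CDB Add2=5; issue SUB r5<-Add2 | r0:Add1,r1:9,r2:4,r3:8,r4:5,r5:Add2
c6: CDB Mul1=18; stall | r0:Add1,r1:9,r2:4,r3:8,r4:5,r5:Add2
c7: CDB Add2=-7; issue SUB r5<-Add2 | r0:Add1,r1:9,r2:4,r3:8,r4:5,r5:Add2
c8: CDB Add1=16; issue MUL r5<-Mul1 | r0:16,r1:9,r2:4,r3:8,r4:5,r5:Mul1
c9: CDB Add2=-15; issue ADD r0<-Add1 | r0:Add1,r1:9,r2:4,r3:8,r4:5,r5:Mul1
c10: - | r0:Add1,r1:9,r2:4,r3:8,r4:5,r5:Mul1
c11: CDB Add1=17 | r0:17,r1:9,r2:4,r3:8,r4:5,r5:Mul1
c12: - | r0:17,r1:9,r2:4,r3:8,r4:5,r5:Mul1
c13: - | r0:17,r1:9,r2:4,r3:8,r4:5,r5:Mul1
c14: CDB Mul1=-60 | r0:17,r1:9,r2:4,r3:8,r4:5,r5:-60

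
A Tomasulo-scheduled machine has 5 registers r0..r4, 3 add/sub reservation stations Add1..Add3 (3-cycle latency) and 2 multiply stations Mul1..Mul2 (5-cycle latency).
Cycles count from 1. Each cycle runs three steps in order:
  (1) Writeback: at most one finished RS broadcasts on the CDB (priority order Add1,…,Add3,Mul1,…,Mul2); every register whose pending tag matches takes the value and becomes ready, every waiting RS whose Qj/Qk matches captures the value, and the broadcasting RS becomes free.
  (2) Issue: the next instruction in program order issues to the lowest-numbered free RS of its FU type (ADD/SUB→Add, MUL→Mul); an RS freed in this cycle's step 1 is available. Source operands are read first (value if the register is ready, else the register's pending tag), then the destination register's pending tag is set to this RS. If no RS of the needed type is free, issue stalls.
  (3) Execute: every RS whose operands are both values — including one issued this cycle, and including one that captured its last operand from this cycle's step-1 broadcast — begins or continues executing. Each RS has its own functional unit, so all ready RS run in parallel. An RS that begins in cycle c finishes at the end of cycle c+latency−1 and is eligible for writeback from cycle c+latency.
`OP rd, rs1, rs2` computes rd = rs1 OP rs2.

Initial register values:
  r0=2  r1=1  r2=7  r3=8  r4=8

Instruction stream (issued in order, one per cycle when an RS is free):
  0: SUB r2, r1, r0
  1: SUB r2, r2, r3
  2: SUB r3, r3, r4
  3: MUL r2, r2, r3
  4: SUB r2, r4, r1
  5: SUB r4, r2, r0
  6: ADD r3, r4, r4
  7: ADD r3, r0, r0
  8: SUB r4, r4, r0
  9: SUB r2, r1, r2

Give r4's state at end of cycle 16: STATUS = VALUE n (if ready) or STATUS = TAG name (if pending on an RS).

c1: issue SUB r2<-Add1 | r0:2,r1:1,r2:Add1,r3:8,r4:8
c2: issue SUB r2<-Add2 | r0:2,r1:1,r2:Add2,r3:8,r4:8
c3: issue SUB r3<-Add3 | r0:2,r1:1,r2:Add2,r3:Add3,r4:8
c4: CDB Add1=-1; issue MUL r2<-Mul1 | r0:2,r1:1,r2:Mul1,r3:Add3,r4:8
c5: issue SUB r2<-Add1 | r0:2,r1:1,r2:Add1,r3:Add3,r4:8
c6: CDB Add3=0; issue SUB r4<-Add3 | r0:2,r1:1,r2:Add1,r3:0,r4:Add3
c7: CDB Add2=-9; issue ADD r3<-Add2 | r0:2,r1:1,r2:Add1,r3:Add2,r4:Add3
c8: CDB Add1=7; issue ADD r3<-Add1 | r0:2,r1:1,r2:7,r3:Add1,r4:Add3
c9: stall | r0:2,r1:1,r2:7,r3:Add1,r4:Add3
c10: stall | r0:2,r1:1,r2:7,r3:Add1,r4:Add3
c11: CDB Add1=4; issue SUB r4<-Add1 | r0:2,r1:1,r2:7,r3:4,r4:Add1
c12: CDB Add3=5; issue SUB r2<-Add3 | r0:2,r1:1,r2:Add3,r3:4,r4:Add1
c13: CDB Mul1=0 | r0:2,r1:1,r2:Add3,r3:4,r4:Add1
c14: - | r0:2,r1:1,r2:Add3,r3:4,r4:Add1
c15: CDB Add1=3 | r0:2,r1:1,r2:Add3,r3:4,r4:3
c16: CDB Add2=10 | r0:2,r1:1,r2:Add3,r3:4,r4:3

STATUS = VALUE 3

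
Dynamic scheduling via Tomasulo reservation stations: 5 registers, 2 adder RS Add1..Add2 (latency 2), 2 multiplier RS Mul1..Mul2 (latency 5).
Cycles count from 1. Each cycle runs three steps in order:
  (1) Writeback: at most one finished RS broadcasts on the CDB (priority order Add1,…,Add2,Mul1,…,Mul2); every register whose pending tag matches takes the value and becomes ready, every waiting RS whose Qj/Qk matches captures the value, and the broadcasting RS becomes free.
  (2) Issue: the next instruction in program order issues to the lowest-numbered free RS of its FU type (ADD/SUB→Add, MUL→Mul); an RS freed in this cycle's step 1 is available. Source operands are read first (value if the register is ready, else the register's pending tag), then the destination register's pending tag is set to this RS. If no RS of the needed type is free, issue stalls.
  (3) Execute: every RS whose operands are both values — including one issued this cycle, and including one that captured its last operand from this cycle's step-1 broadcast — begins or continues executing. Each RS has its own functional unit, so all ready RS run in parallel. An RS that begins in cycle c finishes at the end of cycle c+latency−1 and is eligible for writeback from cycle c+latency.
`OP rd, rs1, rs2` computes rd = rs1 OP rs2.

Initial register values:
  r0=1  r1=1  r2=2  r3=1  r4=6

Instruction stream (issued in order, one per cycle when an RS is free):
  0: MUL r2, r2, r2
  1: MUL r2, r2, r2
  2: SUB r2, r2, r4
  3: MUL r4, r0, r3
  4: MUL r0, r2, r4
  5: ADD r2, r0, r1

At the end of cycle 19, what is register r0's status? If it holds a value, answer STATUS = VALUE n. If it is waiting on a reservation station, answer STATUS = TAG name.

  c1: issue MUL r2<-Mul1  regs: r0:1,r1:1,r2:Mul1,r3:1,r4:6
  c2: issue MUL r2<-Mul2  regs: r0:1,r1:1,r2:Mul2,r3:1,r4:6
  c3: issue SUB r2<-Add1  regs: r0:1,r1:1,r2:Add1,r3:1,r4:6
  c4: stall  regs: r0:1,r1:1,r2:Add1,r3:1,r4:6
  c5: stall  regs: r0:1,r1:1,r2:Add1,r3:1,r4:6
  c6: CDB Mul1=4; issue MUL r4<-Mul1  regs: r0:1,r1:1,r2:Add1,r3:1,r4:Mul1
  c7: stall  regs: r0:1,r1:1,r2:Add1,r3:1,r4:Mul1
  c8: stall  regs: r0:1,r1:1,r2:Add1,r3:1,r4:Mul1
  c9: stall  regs: r0:1,r1:1,r2:Add1,r3:1,r4:Mul1
  c10: stall  regs: r0:1,r1:1,r2:Add1,r3:1,r4:Mul1
  c11: CDB Mul1=1; issue MUL r0<-Mul1  regs: r0:Mul1,r1:1,r2:Add1,r3:1,r4:1
  c12: CDB Mul2=16; issue ADD r2<-Add2  regs: r0:Mul1,r1:1,r2:Add2,r3:1,r4:1
  c13: -  regs: r0:Mul1,r1:1,r2:Add2,r3:1,r4:1
  c14: CDB Add1=10  regs: r0:Mul1,r1:1,r2:Add2,r3:1,r4:1
  c15: -  regs: r0:Mul1,r1:1,r2:Add2,r3:1,r4:1
  c16: -  regs: r0:Mul1,r1:1,r2:Add2,r3:1,r4:1
  c17: -  regs: r0:Mul1,r1:1,r2:Add2,r3:1,r4:1
  c18: -  regs: r0:Mul1,r1:1,r2:Add2,r3:1,r4:1
  c19: CDB Mul1=10  regs: r0:10,r1:1,r2:Add2,r3:1,r4:1

STATUS = VALUE 10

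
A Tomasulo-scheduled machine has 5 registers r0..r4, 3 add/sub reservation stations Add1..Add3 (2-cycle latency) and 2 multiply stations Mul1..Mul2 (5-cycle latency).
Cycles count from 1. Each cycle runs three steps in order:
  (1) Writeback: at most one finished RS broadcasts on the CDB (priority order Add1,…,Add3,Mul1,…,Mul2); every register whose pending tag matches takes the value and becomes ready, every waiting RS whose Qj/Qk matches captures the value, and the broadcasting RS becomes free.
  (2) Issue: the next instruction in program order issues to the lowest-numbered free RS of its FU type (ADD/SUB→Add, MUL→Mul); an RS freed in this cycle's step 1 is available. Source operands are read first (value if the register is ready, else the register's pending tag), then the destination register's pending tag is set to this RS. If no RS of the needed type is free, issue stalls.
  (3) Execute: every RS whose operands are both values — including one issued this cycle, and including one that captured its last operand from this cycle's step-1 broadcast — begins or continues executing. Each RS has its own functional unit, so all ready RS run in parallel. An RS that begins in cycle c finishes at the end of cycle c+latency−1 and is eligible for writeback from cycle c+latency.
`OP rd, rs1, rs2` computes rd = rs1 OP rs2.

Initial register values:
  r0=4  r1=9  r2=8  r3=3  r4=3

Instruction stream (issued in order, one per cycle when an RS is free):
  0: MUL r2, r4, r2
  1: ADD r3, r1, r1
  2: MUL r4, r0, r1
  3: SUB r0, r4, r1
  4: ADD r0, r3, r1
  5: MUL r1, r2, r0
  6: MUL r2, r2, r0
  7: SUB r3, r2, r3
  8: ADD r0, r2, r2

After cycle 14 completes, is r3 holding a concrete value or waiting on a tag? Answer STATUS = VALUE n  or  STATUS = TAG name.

STATUS = TAG Add2

cycle 1: issue MUL r2<-Mul1 // r0:4,r1:9,r2:Mul1,r3:3,r4:3
cycle 2: issue ADD r3<-Add1 // r0:4,r1:9,r2:Mul1,r3:Add1,r4:3
cycle 3: issue MUL r4<-Mul2 // r0:4,r1:9,r2:Mul1,r3:Add1,r4:Mul2
cycle 4: CDB Add1=18; issue SUB r0<-Add1 // r0:Add1,r1:9,r2:Mul1,r3:18,r4:Mul2
cycle 5: issue ADD r0<-Add2 // r0:Add2,r1:9,r2:Mul1,r3:18,r4:Mul2
cycle 6: CDB Mul1=24; issue MUL r1<-Mul1 // r0:Add2,r1:Mul1,r2:24,r3:18,r4:Mul2
cycle 7: CDB Add2=27; stall // r0:27,r1:Mul1,r2:24,r3:18,r4:Mul2
cycle 8: CDB Mul2=36; issue MUL r2<-Mul2 // r0:27,r1:Mul1,r2:Mul2,r3:18,r4:36
cycle 9: issue SUB r3<-Add2 // r0:27,r1:Mul1,r2:Mul2,r3:Add2,r4:36
cycle 10: CDB Add1=27; issue ADD r0<-Add1 // r0:Add1,r1:Mul1,r2:Mul2,r3:Add2,r4:36
cycle 11: - // r0:Add1,r1:Mul1,r2:Mul2,r3:Add2,r4:36
cycle 12: CDB Mul1=648 // r0:Add1,r1:648,r2:Mul2,r3:Add2,r4:36
cycle 13: CDB Mul2=648 // r0:Add1,r1:648,r2:648,r3:Add2,r4:36
cycle 14: - // r0:Add1,r1:648,r2:648,r3:Add2,r4:36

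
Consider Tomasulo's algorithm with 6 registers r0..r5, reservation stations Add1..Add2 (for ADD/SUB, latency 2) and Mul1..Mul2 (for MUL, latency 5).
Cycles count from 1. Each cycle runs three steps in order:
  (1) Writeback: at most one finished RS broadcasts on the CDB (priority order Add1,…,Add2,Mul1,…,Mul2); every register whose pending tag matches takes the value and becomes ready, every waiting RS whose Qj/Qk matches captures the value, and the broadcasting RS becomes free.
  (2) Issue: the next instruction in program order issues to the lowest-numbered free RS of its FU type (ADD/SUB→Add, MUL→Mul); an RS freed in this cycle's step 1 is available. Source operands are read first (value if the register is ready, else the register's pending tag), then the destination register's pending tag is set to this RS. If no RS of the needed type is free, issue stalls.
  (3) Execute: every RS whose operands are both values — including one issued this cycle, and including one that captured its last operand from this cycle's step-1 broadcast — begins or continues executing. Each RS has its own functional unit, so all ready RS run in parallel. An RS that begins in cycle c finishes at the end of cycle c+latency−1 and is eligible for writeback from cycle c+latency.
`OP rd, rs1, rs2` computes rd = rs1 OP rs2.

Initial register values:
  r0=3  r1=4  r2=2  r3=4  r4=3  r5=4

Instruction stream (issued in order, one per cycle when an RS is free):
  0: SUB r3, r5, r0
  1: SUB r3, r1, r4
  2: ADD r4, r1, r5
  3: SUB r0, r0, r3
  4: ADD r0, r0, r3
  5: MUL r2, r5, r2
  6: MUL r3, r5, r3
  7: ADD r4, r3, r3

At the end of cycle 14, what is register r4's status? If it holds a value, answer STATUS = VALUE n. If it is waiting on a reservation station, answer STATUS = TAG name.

STATUS = VALUE 8

c1: issue SUB r3<-Add1 | r0:3,r1:4,r2:2,r3:Add1,r4:3,r5:4
c2: issue SUB r3<-Add2 | r0:3,r1:4,r2:2,r3:Add2,r4:3,r5:4
c3: CDB Add1=1; issue ADD r4<-Add1 | r0:3,r1:4,r2:2,r3:Add2,r4:Add1,r5:4
c4: CDB Add2=1; issue SUB r0<-Add2 | r0:Add2,r1:4,r2:2,r3:1,r4:Add1,r5:4
c5: CDB Add1=8; issue ADD r0<-Add1 | r0:Add1,r1:4,r2:2,r3:1,r4:8,r5:4
c6: CDB Add2=2; issue MUL r2<-Mul1 | r0:Add1,r1:4,r2:Mul1,r3:1,r4:8,r5:4
c7: issue MUL r3<-Mul2 | r0:Add1,r1:4,r2:Mul1,r3:Mul2,r4:8,r5:4
c8: CDB Add1=3; issue ADD r4<-Add1 | r0:3,r1:4,r2:Mul1,r3:Mul2,r4:Add1,r5:4
c9: - | r0:3,r1:4,r2:Mul1,r3:Mul2,r4:Add1,r5:4
c10: - | r0:3,r1:4,r2:Mul1,r3:Mul2,r4:Add1,r5:4
c11: CDB Mul1=8 | r0:3,r1:4,r2:8,r3:Mul2,r4:Add1,r5:4
c12: CDB Mul2=4 | r0:3,r1:4,r2:8,r3:4,r4:Add1,r5:4
c13: - | r0:3,r1:4,r2:8,r3:4,r4:Add1,r5:4
c14: CDB Add1=8 | r0:3,r1:4,r2:8,r3:4,r4:8,r5:4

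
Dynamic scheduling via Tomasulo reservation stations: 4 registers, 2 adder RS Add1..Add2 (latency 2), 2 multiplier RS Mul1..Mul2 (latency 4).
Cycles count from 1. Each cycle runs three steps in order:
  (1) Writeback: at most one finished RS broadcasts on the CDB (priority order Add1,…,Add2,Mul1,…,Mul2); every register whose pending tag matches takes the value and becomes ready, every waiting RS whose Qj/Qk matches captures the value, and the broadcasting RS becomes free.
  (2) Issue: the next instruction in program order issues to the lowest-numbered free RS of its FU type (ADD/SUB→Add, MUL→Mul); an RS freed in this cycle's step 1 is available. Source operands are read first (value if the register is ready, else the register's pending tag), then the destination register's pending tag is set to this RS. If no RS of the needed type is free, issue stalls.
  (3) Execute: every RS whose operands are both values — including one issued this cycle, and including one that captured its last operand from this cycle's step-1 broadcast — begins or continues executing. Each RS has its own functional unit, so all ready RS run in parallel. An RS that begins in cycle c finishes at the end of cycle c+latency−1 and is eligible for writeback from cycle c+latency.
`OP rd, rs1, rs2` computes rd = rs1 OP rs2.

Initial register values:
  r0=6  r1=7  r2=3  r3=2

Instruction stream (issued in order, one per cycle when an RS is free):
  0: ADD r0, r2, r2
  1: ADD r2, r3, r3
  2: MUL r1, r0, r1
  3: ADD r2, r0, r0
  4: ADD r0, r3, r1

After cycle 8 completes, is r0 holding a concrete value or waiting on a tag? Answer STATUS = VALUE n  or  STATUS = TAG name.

c1: issue ADD r0<-Add1 | r0:Add1,r1:7,r2:3,r3:2
c2: issue ADD r2<-Add2 | r0:Add1,r1:7,r2:Add2,r3:2
c3: CDB Add1=6; issue MUL r1<-Mul1 | r0:6,r1:Mul1,r2:Add2,r3:2
c4: CDB Add2=4; issue ADD r2<-Add1 | r0:6,r1:Mul1,r2:Add1,r3:2
c5: issue ADD r0<-Add2 | r0:Add2,r1:Mul1,r2:Add1,r3:2
c6: CDB Add1=12 | r0:Add2,r1:Mul1,r2:12,r3:2
c7: CDB Mul1=42 | r0:Add2,r1:42,r2:12,r3:2
c8: - | r0:Add2,r1:42,r2:12,r3:2

STATUS = TAG Add2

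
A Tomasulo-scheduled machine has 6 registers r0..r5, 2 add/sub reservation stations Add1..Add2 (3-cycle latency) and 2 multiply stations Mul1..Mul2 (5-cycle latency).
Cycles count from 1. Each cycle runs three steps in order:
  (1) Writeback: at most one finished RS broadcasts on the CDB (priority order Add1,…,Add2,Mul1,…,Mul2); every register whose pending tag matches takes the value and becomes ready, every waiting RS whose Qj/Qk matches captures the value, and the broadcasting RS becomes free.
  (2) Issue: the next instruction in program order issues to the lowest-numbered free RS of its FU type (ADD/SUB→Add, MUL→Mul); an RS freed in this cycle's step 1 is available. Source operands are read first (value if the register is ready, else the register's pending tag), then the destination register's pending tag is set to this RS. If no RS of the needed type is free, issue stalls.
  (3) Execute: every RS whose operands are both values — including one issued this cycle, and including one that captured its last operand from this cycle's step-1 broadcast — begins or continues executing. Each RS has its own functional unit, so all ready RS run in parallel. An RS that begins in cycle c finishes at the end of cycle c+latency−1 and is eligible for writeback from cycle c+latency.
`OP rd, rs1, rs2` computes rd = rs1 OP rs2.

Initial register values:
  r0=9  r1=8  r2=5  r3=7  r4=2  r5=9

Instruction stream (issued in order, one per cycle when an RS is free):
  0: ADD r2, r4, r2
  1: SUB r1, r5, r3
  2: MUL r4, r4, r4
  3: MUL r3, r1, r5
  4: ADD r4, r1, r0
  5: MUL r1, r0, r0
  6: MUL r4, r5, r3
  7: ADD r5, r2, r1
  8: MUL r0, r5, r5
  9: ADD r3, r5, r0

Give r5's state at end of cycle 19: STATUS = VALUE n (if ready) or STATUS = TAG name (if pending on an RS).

STATUS = VALUE 88

cycle 1: issue ADD r2<-Add1 // r0:9,r1:8,r2:Add1,r3:7,r4:2,r5:9
cycle 2: issue SUB r1<-Add2 // r0:9,r1:Add2,r2:Add1,r3:7,r4:2,r5:9
cycle 3: issue MUL r4<-Mul1 // r0:9,r1:Add2,r2:Add1,r3:7,r4:Mul1,r5:9
cycle 4: CDB Add1=7; issue MUL r3<-Mul2 // r0:9,r1:Add2,r2:7,r3:Mul2,r4:Mul1,r5:9
cycle 5: CDB Add2=2; issue ADD r4<-Add1 // r0:9,r1:2,r2:7,r3:Mul2,r4:Add1,r5:9
cycle 6: stall // r0:9,r1:2,r2:7,r3:Mul2,r4:Add1,r5:9
cycle 7: stall // r0:9,r1:2,r2:7,r3:Mul2,r4:Add1,r5:9
cycle 8: CDB Add1=11; stall // r0:9,r1:2,r2:7,r3:Mul2,r4:11,r5:9
cycle 9: CDB Mul1=4; issue MUL r1<-Mul1 // r0:9,r1:Mul1,r2:7,r3:Mul2,r4:11,r5:9
cycle 10: CDB Mul2=18; issue MUL r4<-Mul2 // r0:9,r1:Mul1,r2:7,r3:18,r4:Mul2,r5:9
cycle 11: issue ADD r5<-Add1 // r0:9,r1:Mul1,r2:7,r3:18,r4:Mul2,r5:Add1
cycle 12: stall // r0:9,r1:Mul1,r2:7,r3:18,r4:Mul2,r5:Add1
cycle 13: stall // r0:9,r1:Mul1,r2:7,r3:18,r4:Mul2,r5:Add1
cycle 14: CDB Mul1=81; issue MUL r0<-Mul1 // r0:Mul1,r1:81,r2:7,r3:18,r4:Mul2,r5:Add1
cycle 15: CDB Mul2=162; issue ADD r3<-Add2 // r0:Mul1,r1:81,r2:7,r3:Add2,r4:162,r5:Add1
cycle 16: - // r0:Mul1,r1:81,r2:7,r3:Add2,r4:162,r5:Add1
cycle 17: CDB Add1=88 // r0:Mul1,r1:81,r2:7,r3:Add2,r4:162,r5:88
cycle 18: - // r0:Mul1,r1:81,r2:7,r3:Add2,r4:162,r5:88
cycle 19: - // r0:Mul1,r1:81,r2:7,r3:Add2,r4:162,r5:88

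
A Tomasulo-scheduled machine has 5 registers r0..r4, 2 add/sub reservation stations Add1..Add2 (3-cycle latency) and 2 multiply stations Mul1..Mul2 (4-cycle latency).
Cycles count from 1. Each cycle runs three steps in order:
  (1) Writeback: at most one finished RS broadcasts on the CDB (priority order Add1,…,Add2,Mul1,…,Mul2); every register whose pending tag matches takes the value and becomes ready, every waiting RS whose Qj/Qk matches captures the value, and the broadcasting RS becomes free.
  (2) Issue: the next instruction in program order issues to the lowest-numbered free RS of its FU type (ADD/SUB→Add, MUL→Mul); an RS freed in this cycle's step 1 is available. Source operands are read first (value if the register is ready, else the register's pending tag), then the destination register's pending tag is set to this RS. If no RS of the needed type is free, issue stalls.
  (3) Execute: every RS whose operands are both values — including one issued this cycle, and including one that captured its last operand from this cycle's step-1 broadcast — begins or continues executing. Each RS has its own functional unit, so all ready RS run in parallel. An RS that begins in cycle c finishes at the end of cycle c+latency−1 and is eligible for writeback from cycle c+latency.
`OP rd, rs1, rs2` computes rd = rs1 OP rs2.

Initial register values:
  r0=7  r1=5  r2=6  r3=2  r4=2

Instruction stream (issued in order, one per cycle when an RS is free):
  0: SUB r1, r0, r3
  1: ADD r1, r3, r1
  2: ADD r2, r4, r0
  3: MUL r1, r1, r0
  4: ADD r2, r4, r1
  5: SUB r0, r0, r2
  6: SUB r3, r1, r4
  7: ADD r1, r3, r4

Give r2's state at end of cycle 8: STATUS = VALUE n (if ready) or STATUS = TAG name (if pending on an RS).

STATUS = TAG Add1

cycle 1: issue SUB r1<-Add1 // r0:7,r1:Add1,r2:6,r3:2,r4:2
cycle 2: issue ADD r1<-Add2 // r0:7,r1:Add2,r2:6,r3:2,r4:2
cycle 3: stall // r0:7,r1:Add2,r2:6,r3:2,r4:2
cycle 4: CDB Add1=5; issue ADD r2<-Add1 // r0:7,r1:Add2,r2:Add1,r3:2,r4:2
cycle 5: issue MUL r1<-Mul1 // r0:7,r1:Mul1,r2:Add1,r3:2,r4:2
cycle 6: stall // r0:7,r1:Mul1,r2:Add1,r3:2,r4:2
cycle 7: CDB Add1=9; issue ADD r2<-Add1 // r0:7,r1:Mul1,r2:Add1,r3:2,r4:2
cycle 8: CDB Add2=7; issue SUB r0<-Add2 // r0:Add2,r1:Mul1,r2:Add1,r3:2,r4:2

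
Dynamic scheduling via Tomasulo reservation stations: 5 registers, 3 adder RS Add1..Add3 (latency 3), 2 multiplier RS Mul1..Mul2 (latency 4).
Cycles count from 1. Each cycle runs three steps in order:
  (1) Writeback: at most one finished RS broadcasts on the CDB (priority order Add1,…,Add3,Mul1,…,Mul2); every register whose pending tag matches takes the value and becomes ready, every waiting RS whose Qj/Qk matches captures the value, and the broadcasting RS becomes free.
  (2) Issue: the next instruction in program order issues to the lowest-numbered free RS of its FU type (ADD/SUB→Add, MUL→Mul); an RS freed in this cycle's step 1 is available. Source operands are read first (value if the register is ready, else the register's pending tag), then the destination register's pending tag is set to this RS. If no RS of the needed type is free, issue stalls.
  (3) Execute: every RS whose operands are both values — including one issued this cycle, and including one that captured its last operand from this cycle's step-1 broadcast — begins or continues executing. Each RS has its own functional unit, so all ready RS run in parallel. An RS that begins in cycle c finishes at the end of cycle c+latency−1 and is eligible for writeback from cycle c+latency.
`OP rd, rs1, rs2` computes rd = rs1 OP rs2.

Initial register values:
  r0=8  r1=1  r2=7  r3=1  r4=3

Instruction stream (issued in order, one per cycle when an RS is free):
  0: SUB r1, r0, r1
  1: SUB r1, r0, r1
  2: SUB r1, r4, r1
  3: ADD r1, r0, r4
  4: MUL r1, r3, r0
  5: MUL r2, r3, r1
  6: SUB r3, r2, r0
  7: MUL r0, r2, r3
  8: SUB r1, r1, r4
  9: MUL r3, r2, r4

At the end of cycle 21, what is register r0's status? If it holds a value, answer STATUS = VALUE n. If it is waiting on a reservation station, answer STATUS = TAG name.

STATUS = VALUE 0

c1: issue SUB r1<-Add1 | r0:8,r1:Add1,r2:7,r3:1,r4:3
c2: issue SUB r1<-Add2 | r0:8,r1:Add2,r2:7,r3:1,r4:3
c3: issue SUB r1<-Add3 | r0:8,r1:Add3,r2:7,r3:1,r4:3
c4: CDB Add1=7; issue ADD r1<-Add1 | r0:8,r1:Add1,r2:7,r3:1,r4:3
c5: issue MUL r1<-Mul1 | r0:8,r1:Mul1,r2:7,r3:1,r4:3
c6: issue MUL r2<-Mul2 | r0:8,r1:Mul1,r2:Mul2,r3:1,r4:3
c7: CDB Add1=11; issue SUB r3<-Add1 | r0:8,r1:Mul1,r2:Mul2,r3:Add1,r4:3
c8: CDB Add2=1; stall | r0:8,r1:Mul1,r2:Mul2,r3:Add1,r4:3
c9: CDB Mul1=8; issue MUL r0<-Mul1 | r0:Mul1,r1:8,r2:Mul2,r3:Add1,r4:3
c10: issue SUB r1<-Add2 | r0:Mul1,r1:Add2,r2:Mul2,r3:Add1,r4:3
c11: CDB Add3=2; stall | r0:Mul1,r1:Add2,r2:Mul2,r3:Add1,r4:3
c12: stall | r0:Mul1,r1:Add2,r2:Mul2,r3:Add1,r4:3
c13: CDB Add2=5; stall | r0:Mul1,r1:5,r2:Mul2,r3:Add1,r4:3
c14: CDB Mul2=8; issue MUL r3<-Mul2 | r0:Mul1,r1:5,r2:8,r3:Mul2,r4:3
c15: - | r0:Mul1,r1:5,r2:8,r3:Mul2,r4:3
c16: - | r0:Mul1,r1:5,r2:8,r3:Mul2,r4:3
c17: CDB Add1=0 | r0:Mul1,r1:5,r2:8,r3:Mul2,r4:3
c18: CDB Mul2=24 | r0:Mul1,r1:5,r2:8,r3:24,r4:3
c19: - | r0:Mul1,r1:5,r2:8,r3:24,r4:3
c20: - | r0:Mul1,r1:5,r2:8,r3:24,r4:3
c21: CDB Mul1=0 | r0:0,r1:5,r2:8,r3:24,r4:3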